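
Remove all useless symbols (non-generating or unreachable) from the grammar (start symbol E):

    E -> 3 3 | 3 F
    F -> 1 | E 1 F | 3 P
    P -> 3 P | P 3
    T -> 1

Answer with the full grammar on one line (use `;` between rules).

Generating nonterminals: {E, F, T}.
Reachable from E after that: {E, F}.
Removed useless symbols: {P, T} and every production mentioning them.

E -> 3 3 | 3 F; F -> 1 | E 1 F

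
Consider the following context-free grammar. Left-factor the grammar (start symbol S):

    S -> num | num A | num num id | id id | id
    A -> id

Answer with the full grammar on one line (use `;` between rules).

S has alternatives sharing prefix 'num': factor to S → num S' with S' → ε | A | num id.
S has alternatives sharing prefix 'id': factor to S → id S'' with S'' → id | ε.

S -> num S' | id S''; A -> id; S' -> epsilon | A | num id; S'' -> id | epsilon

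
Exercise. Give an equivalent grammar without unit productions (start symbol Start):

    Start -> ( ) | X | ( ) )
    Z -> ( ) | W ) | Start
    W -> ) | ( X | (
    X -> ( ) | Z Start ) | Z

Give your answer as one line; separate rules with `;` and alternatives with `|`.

Start -> ( ) | W ) | ( ) ) | Z Start ); Z -> ( ) | W ) | ( ) ) | Z Start ); W -> ) | ( X | (; X -> ( ) | W ) | ( ) ) | Z Start )

Unit pairs: Start ⇒* {X, Z}; X ⇒* {Start, Z}; Z ⇒* {Start, X}.
Replace each nonterminal's rules with the union of the non-unit rules of every nonterminal it unit-derives.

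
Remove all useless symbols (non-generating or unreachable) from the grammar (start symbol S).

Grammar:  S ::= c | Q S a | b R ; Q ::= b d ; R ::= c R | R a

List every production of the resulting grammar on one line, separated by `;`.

Generating nonterminals: {Q, S}.
Reachable from S after that: {Q, S}.
Removed useless symbols: {R} and every production mentioning them.

S ::= c | Q S a; Q ::= b d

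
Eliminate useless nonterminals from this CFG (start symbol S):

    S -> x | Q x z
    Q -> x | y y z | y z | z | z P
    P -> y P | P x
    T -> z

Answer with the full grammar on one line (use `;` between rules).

Generating nonterminals: {Q, S, T}.
Reachable from S after that: {Q, S}.
Removed useless symbols: {P, T} and every production mentioning them.

S -> x | Q x z; Q -> x | y y z | y z | z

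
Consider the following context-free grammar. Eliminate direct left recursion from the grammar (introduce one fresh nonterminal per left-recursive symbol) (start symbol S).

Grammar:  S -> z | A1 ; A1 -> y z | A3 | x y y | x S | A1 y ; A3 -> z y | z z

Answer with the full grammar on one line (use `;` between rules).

A1 is directly left-recursive.
For A1: α = {y}, β = {y z, A3, x y y, x S}. Rewrite as A1 → β A1' and A1' → α A1' | ε.

S -> z | A1; A1 -> y z A1' | A3 A1' | x y y A1' | x S A1'; A3 -> z y | z z; A1' -> y A1' | eps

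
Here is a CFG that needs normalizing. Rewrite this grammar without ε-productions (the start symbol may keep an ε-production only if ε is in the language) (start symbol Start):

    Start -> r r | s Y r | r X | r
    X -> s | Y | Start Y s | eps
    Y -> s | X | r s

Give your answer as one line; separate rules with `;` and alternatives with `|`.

Start -> r r | s Y r | s r | r X | r; X -> s | Y | Start Y s | Start s; Y -> s | X | r s

Nullable set = {X, Y}.
ε ∉ L(G), so no ε-production is kept.
Expand every rule over subsets of its nullable positions: Start → s Y r gives s Y r | s r. Start → r X gives r X | r. X → Start Y s gives Start Y s | Start s.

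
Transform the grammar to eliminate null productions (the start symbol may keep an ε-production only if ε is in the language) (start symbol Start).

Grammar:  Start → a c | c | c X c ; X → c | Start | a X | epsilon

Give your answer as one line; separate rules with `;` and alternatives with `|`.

Nullable nonterminals: {X}.
ε ∉ L(G), so no ε-production is kept.
Expand every rule over subsets of its nullable positions: Start → c X c gives c X c | c c. X → a X gives a X | a.

Start → a c | c | c X c | c c; X → c | Start | a X | a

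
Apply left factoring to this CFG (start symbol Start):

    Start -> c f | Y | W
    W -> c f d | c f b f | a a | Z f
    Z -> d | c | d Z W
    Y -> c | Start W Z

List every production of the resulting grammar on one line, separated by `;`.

W has alternatives sharing prefix 'c f': factor to W → c f W1 with W1 → d | b f.
Z has alternatives sharing prefix 'd': factor to Z → d Z1 with Z1 → ε | Z W.

Start -> c f | Y | W; W -> a a | Z f | c f W1; Z -> c | d Z1; Y -> c | Start W Z; W1 -> d | b f; Z1 -> ε | Z W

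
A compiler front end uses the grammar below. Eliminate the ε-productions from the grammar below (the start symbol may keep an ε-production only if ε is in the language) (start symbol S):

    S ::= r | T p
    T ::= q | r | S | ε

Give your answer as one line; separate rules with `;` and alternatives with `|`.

Nullable set = {T}.
ε ∉ L(G), so no ε-production is kept.
Add the nullable-subset variants: S → T p gives T p | p.

S ::= r | T p | p; T ::= q | r | S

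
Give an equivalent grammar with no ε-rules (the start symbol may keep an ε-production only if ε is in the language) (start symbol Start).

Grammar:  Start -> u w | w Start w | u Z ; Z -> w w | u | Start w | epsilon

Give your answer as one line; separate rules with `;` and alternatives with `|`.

Nullable set = {Z}.
ε ∉ L(G), so no ε-production is kept.
Add the nullable-subset variants: Start → u Z gives u Z | u.

Start -> u w | w Start w | u Z | u; Z -> w w | u | Start w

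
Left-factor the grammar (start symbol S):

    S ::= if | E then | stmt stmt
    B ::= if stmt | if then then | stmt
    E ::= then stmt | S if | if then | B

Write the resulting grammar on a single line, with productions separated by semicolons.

B has alternatives sharing prefix 'if': factor to B → if B' with B' → stmt | then then.

S ::= if | E then | stmt stmt; B ::= stmt | if B'; E ::= then stmt | S if | if then | B; B' ::= stmt | then then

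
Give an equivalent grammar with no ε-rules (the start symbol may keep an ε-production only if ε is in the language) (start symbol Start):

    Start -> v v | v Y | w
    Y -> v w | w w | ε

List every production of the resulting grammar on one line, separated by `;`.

Start -> v v | v Y | v | w; Y -> v w | w w

The nullable symbols are {Y}.
ε ∉ L(G), so no ε-production is kept.
Expand every rule over subsets of its nullable positions: Start → v Y gives v Y | v.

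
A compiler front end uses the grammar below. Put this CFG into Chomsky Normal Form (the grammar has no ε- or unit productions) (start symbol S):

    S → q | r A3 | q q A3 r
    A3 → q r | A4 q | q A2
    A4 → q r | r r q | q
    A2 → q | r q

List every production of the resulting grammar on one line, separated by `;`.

Introduce a nonterminal for each terminal appearing in a rule of length ≥ 2: X1 → r, X2 → q.
Binarize each right-hand side of length ≥ 3 by chaining fresh nonterminals (Y1, Y2, …): affected rules were S → X2 X2 A3 X1; A4 → X1 X1 X2.

S → q | X1 A3 | X2 Y1; A3 → X2 X1 | A4 X2 | X2 A2; A4 → X2 X1 | X1 Y3 | q; A2 → q | X1 X2; X1 → r; X2 → q; Y1 → X2 Y2; Y2 → A3 X1; Y3 → X1 X2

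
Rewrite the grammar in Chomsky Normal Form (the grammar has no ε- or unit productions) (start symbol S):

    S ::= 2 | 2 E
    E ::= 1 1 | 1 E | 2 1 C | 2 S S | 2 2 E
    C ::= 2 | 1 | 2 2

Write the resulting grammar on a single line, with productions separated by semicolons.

S ::= 2 | X1 E; E ::= X2 X2 | X2 E | X1 Y1 | X1 Y2 | X1 Y3; C ::= 2 | 1 | X1 X1; X1 ::= 2; X2 ::= 1; Y1 ::= X2 C; Y2 ::= S S; Y3 ::= X1 E

Introduce a nonterminal for each terminal appearing in a rule of length ≥ 2: X1 → 2, X2 → 1.
Binarize each right-hand side of length ≥ 3 by chaining fresh nonterminals (Y1, Y2, …): affected rules were E → X1 X2 C; E → X1 S S; E → X1 X1 E.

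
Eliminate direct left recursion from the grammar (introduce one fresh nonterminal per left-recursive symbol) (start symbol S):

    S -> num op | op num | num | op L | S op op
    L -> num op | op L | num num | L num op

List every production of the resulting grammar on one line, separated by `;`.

S -> num op S' | op num S' | num S' | op L S'; L -> num op L' | op L L' | num num L'; S' -> op op S' | ε; L' -> num op L' | ε

S, L are directly left-recursive.
For S: α = {op op}, β = {num op, op num, num, op L}. Rewrite as S → β S' and S' → α S' | ε.
For L: α = {num op}, β = {num op, op L, num num}. Rewrite as L → β L' and L' → α L' | ε.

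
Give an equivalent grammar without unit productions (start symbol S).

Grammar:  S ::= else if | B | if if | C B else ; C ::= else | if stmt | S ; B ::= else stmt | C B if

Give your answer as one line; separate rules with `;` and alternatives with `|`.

S ::= else stmt | C B if | else if | if if | C B else; C ::= else stmt | C B if | else | if stmt | else if | if if | C B else; B ::= else stmt | C B if

Unit pairs: C ⇒* {B, S}; S ⇒* {B}.
Replace each nonterminal's rules with the union of the non-unit rules of every nonterminal it unit-derives.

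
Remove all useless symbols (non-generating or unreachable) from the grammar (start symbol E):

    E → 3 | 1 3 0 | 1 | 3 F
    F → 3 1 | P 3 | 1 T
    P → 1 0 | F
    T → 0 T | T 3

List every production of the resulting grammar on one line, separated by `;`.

Generating nonterminals: {E, F, P}.
Reachable from E after that: {E, F, P}.
Removed useless symbols: {T} and every production mentioning them.

E → 3 | 1 3 0 | 1 | 3 F; F → 3 1 | P 3; P → 1 0 | F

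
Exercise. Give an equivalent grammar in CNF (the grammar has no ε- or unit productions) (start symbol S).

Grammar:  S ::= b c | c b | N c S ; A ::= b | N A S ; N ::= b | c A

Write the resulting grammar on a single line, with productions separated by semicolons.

S ::= X1 X2 | X2 X1 | N Y1; A ::= b | N Y2; N ::= b | X2 A; X1 ::= b; X2 ::= c; Y1 ::= X2 S; Y2 ::= A S

Introduce a nonterminal for each terminal appearing in a rule of length ≥ 2: X1 → b, X2 → c.
Binarize each right-hand side of length ≥ 3 by chaining fresh nonterminals (Y1, Y2, …): affected rules were S → N X2 S; A → N A S.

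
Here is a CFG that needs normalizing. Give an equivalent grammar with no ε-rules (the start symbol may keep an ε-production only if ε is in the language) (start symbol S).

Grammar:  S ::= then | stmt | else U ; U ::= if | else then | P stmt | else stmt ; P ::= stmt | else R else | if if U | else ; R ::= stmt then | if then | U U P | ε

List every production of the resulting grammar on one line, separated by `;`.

Nullable nonterminals: {R}.
ε ∉ L(G), so no ε-production is kept.
Expand every rule over subsets of its nullable positions: P → else R else gives else R else | else else.

S ::= then | stmt | else U; U ::= if | else then | P stmt | else stmt; P ::= stmt | else R else | else else | if if U | else; R ::= stmt then | if then | U U P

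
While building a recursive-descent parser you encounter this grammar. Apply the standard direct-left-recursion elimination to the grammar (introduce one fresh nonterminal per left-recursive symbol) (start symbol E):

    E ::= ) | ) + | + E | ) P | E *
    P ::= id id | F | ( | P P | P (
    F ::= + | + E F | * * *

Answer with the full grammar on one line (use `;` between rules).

Left recursion appears on E, P.
For E: α = {*}, β = {), ) +, + E, ) P}. Rewrite as E → β E' and E' → α E' | ε.
For P: α = {P, (}, β = {id id, F, (}. Rewrite as P → β P' and P' → α P' | ε.

E ::= ) E' | ) + E' | + E E' | ) P E'; P ::= id id P' | F P' | ( P'; F ::= + | + E F | * * *; E' ::= * E' | ε; P' ::= P P' | ( P' | ε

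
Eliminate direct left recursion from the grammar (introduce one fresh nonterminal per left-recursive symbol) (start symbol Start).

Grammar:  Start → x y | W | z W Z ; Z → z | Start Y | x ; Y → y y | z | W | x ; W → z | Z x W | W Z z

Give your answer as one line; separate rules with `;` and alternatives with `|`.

Directly left-recursive nonterminal: W.
For W: α = {Z z}, β = {z, Z x W}. Rewrite as W → β W1 and W1 → α W1 | ε.

Start → x y | W | z W Z; Z → z | Start Y | x; Y → y y | z | W | x; W → z W1 | Z x W W1; W1 → Z z W1 | ε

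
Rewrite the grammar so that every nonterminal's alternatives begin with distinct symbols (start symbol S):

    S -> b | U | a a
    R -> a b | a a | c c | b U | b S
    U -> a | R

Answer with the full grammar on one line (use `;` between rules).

S -> b | U | a a; R -> c c | a R' | b R''; U -> a | R; R' -> b | a; R'' -> U | S

R has alternatives sharing prefix 'a': factor to R → a R' with R' → b | a.
R has alternatives sharing prefix 'b': factor to R → b R'' with R'' → U | S.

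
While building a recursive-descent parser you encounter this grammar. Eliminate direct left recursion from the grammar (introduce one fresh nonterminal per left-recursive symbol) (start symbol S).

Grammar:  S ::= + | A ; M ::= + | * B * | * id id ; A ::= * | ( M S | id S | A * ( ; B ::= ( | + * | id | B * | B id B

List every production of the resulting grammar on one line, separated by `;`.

S ::= + | A; M ::= + | * B * | * id id; A ::= * A' | ( M S A' | id S A'; B ::= ( B' | + * B' | id B'; A' ::= * ( A' | ε; B' ::= * B' | id B B' | ε

A, B are directly left-recursive.
For A: α = {* (}, β = {*, ( M S, id S}. Rewrite as A → β A' and A' → α A' | ε.
For B: α = {*, id B}, β = {(, + *, id}. Rewrite as B → β B' and B' → α B' | ε.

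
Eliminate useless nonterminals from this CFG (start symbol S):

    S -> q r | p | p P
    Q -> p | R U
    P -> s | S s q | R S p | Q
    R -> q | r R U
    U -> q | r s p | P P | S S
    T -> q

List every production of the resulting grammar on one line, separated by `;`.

Generating nonterminals: {P, Q, R, S, T, U}.
Reachable from S after that: {P, Q, R, S, U}.
Removed useless symbols: {T} and every production mentioning them.

S -> q r | p | p P; Q -> p | R U; P -> s | S s q | R S p | Q; R -> q | r R U; U -> q | r s p | P P | S S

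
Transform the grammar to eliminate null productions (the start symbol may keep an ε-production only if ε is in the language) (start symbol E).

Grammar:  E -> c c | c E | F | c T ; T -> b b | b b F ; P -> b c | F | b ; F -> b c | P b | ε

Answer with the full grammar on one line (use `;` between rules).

Nullable set = {E, F, P}.
ε ∈ L(G) since E is nullable, so keep E → ε.
Expand every rule over subsets of its nullable positions: E → c E gives c E | c. F → P b gives P b | b.

E -> c c | c E | c | F | c T | ε; T -> b b | b b F; P -> b c | F | b; F -> b c | P b | b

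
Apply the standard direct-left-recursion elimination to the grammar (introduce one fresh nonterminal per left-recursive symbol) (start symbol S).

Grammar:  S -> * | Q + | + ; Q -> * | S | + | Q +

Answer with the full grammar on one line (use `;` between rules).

Q is directly left-recursive.
For Q: α = {+}, β = {*, S, +}. Rewrite as Q → β Q' and Q' → α Q' | ε.

S -> * | Q + | +; Q -> * Q' | S Q' | + Q'; Q' -> + Q' | ε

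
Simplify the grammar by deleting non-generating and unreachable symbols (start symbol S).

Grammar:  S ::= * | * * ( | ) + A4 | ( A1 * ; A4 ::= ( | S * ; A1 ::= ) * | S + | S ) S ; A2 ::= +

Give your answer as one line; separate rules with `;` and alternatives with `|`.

S ::= * | * * ( | ) + A4 | ( A1 *; A4 ::= ( | S *; A1 ::= ) * | S + | S ) S

Generating nonterminals: {A1, A2, A4, S}.
Reachable from S after that: {A1, A4, S}.
Removed useless symbols: {A2} and every production mentioning them.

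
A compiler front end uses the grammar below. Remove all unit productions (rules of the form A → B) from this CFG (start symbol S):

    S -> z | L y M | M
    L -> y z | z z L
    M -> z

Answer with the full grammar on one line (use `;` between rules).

S -> z | L y M; L -> y z | z z L; M -> z

Unit pairs: S ⇒* {M}.
Replace each nonterminal's rules with the union of the non-unit rules of every nonterminal it unit-derives.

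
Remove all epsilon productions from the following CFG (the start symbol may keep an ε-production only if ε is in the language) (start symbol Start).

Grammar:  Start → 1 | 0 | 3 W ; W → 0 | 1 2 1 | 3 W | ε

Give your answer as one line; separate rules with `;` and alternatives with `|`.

Start → 1 | 0 | 3 W | 3; W → 0 | 1 2 1 | 3 W | 3

Nullable set = {W}.
ε ∉ L(G), so no ε-production is kept.
Expand every rule over subsets of its nullable positions: Start → 3 W gives 3 W | 3. W → 3 W gives 3 W | 3.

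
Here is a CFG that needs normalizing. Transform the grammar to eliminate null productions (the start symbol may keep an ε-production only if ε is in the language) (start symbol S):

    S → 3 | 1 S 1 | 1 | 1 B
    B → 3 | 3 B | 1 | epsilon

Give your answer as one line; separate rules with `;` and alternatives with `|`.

The nullable symbols are {B}.
ε ∉ L(G), so no ε-production is kept.

S → 3 | 1 S 1 | 1 | 1 B; B → 3 | 3 B | 1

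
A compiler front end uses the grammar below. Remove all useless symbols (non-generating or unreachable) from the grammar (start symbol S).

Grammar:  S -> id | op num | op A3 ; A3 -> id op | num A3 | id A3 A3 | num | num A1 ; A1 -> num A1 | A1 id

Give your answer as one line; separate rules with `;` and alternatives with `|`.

Generating nonterminals: {A3, S}.
Reachable from S after that: {A3, S}.
Removed useless symbols: {A1} and every production mentioning them.

S -> id | op num | op A3; A3 -> id op | num A3 | id A3 A3 | num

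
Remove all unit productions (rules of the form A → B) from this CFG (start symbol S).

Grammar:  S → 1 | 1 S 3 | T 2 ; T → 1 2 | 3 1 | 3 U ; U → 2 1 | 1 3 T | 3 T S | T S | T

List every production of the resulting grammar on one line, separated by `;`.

S → 1 | 1 S 3 | T 2; T → 1 2 | 3 1 | 3 U; U → 2 1 | 1 3 T | 3 T S | T S | 1 2 | 3 1 | 3 U

Unit pairs: U ⇒* {T}.
For each unit pair (A, B), copy every non-unit production of B to A, then drop all unit productions.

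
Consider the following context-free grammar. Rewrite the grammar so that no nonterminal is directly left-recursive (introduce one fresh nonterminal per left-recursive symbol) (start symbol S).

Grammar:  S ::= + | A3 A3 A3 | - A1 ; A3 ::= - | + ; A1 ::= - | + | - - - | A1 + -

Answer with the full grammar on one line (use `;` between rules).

Left recursion appears on A1.
For A1: α = {+ -}, β = {-, +, - - -}. Rewrite as A1 → β A1' and A1' → α A1' | ε.

S ::= + | A3 A3 A3 | - A1; A3 ::= - | +; A1 ::= - A1' | + A1' | - - - A1'; A1' ::= + - A1' | ε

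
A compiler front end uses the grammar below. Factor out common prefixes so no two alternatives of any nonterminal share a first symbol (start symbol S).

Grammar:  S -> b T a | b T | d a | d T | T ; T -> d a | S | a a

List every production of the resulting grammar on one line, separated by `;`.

S -> T | b T S' | d S''; T -> d a | S | a a; S' -> a | ε; S'' -> a | T

S has alternatives sharing prefix 'b T': factor to S → b T S' with S' → a | ε.
S has alternatives sharing prefix 'd': factor to S → d S'' with S'' → a | T.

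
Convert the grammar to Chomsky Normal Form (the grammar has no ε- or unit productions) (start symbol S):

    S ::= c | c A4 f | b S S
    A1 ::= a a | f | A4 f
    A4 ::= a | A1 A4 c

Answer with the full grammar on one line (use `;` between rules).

Introduce a nonterminal for each terminal appearing in a rule of length ≥ 2: X1 → c, X2 → f, X3 → b, X4 → a.
Binarize each right-hand side of length ≥ 3 by chaining fresh nonterminals (Y1, Y2, …): affected rules were S → X1 A4 X2; S → X3 S S; A4 → A1 A4 X1.

S ::= c | X1 Y1 | X3 Y2; A1 ::= X4 X4 | f | A4 X2; A4 ::= a | A1 Y3; X1 ::= c; X2 ::= f; X3 ::= b; X4 ::= a; Y1 ::= A4 X2; Y2 ::= S S; Y3 ::= A4 X1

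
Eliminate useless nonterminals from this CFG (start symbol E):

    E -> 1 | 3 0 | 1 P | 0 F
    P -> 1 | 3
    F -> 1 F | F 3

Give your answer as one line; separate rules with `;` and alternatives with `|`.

E -> 1 | 3 0 | 1 P; P -> 1 | 3

Generating nonterminals: {E, P}.
Reachable from E after that: {E, P}.
Removed useless symbols: {F} and every production mentioning them.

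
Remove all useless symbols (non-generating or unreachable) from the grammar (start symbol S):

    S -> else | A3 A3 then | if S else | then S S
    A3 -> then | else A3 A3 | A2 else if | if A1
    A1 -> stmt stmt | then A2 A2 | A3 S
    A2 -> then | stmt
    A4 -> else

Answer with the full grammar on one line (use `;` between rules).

Generating nonterminals: {A1, A2, A3, A4, S}.
Reachable from S after that: {A1, A2, A3, S}.
Removed useless symbols: {A4} and every production mentioning them.

S -> else | A3 A3 then | if S else | then S S; A3 -> then | else A3 A3 | A2 else if | if A1; A1 -> stmt stmt | then A2 A2 | A3 S; A2 -> then | stmt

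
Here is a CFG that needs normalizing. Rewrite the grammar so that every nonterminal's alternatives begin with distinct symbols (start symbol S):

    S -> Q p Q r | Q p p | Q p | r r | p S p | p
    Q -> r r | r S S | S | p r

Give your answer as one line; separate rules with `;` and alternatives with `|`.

S -> r r | Q p S' | p S''; Q -> S | p r | r Q'; S' -> Q r | p | ε; S'' -> S p | ε; Q' -> r | S S

S has alternatives sharing prefix 'Q p': factor to S → Q p S' with S' → Q r | p | ε.
S has alternatives sharing prefix 'p': factor to S → p S'' with S'' → S p | ε.
Q has alternatives sharing prefix 'r': factor to Q → r Q' with Q' → r | S S.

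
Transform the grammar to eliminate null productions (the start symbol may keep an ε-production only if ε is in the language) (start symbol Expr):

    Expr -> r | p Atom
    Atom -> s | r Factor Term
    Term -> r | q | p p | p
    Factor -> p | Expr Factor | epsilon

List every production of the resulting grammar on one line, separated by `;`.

Expr -> r | p Atom; Atom -> s | r Factor Term | r Term; Term -> r | q | p p | p; Factor -> p | Expr Factor | Expr

Nullable nonterminals: {Factor}.
ε ∉ L(G), so no ε-production is kept.
For each production, add variants omitting each subset of nullable occurrences: Atom → r Factor Term gives r Factor Term | r Term. Factor → Expr Factor gives Expr Factor | Expr.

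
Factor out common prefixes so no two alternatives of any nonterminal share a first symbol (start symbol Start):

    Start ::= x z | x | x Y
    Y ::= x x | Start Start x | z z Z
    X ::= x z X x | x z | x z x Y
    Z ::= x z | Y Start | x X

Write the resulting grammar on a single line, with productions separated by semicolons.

Start ::= x Start1; Y ::= x x | Start Start x | z z Z; X ::= x z X1; Z ::= Y Start | x Z1; Start1 ::= z | ε | Y; X1 ::= X x | ε | x Y; Z1 ::= z | X

Start has alternatives sharing prefix 'x': factor to Start → x Start1 with Start1 → z | ε | Y.
X has alternatives sharing prefix 'x z': factor to X → x z X1 with X1 → X x | ε | x Y.
Z has alternatives sharing prefix 'x': factor to Z → x Z1 with Z1 → z | X.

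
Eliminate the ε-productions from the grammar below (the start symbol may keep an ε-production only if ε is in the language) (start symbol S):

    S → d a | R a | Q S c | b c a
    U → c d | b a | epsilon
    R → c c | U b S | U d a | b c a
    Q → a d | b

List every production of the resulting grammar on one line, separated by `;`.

The nullable symbols are {U}.
ε ∉ L(G), so no ε-production is kept.
For each production, add variants omitting each subset of nullable occurrences: R → U b S gives U b S | b S. R → U d a gives U d a | d a.

S → d a | R a | Q S c | b c a; U → c d | b a; R → c c | U b S | b S | U d a | d a | b c a; Q → a d | b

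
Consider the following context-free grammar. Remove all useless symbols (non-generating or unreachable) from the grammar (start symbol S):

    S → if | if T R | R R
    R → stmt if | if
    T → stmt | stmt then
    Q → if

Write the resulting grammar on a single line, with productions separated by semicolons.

S → if | if T R | R R; R → stmt if | if; T → stmt | stmt then

Generating nonterminals: {Q, R, S, T}.
Reachable from S after that: {R, S, T}.
Removed useless symbols: {Q} and every production mentioning them.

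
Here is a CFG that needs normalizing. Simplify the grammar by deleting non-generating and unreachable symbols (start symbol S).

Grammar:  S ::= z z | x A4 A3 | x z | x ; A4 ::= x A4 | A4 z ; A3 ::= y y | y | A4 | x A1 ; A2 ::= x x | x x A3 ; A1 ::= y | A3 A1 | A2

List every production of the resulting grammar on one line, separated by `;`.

S ::= z z | x z | x

Generating nonterminals: {A1, A2, A3, S}.
Reachable from S after that: {S}.
Removed useless symbols: {A1, A2, A3, A4} and every production mentioning them.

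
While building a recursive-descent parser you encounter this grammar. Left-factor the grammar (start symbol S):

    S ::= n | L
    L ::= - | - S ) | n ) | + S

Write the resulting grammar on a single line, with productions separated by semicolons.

S ::= n | L; L ::= n ) | + S | - L'; L' ::= ε | S )

L has alternatives sharing prefix '-': factor to L → - L' with L' → ε | S ).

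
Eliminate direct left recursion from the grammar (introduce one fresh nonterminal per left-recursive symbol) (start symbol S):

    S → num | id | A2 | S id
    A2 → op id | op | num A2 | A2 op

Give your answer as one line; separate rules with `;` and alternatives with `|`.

S → num S' | id S' | A2 S'; A2 → op id A2' | op A2' | num A2 A2'; S' → id S' | eps; A2' → op A2' | eps

S, A2 are directly left-recursive.
For S: α = {id}, β = {num, id, A2}. Rewrite as S → β S' and S' → α S' | ε.
For A2: α = {op}, β = {op id, op, num A2}. Rewrite as A2 → β A2' and A2' → α A2' | ε.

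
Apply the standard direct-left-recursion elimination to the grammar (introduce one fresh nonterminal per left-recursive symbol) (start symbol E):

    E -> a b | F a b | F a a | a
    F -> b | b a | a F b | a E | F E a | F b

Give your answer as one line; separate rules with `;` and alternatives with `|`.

E -> a b | F a b | F a a | a; F -> b F' | b a F' | a F b F' | a E F'; F' -> E a F' | b F' | ε

Left recursion appears on F.
For F: α = {E a, b}, β = {b, b a, a F b, a E}. Rewrite as F → β F' and F' → α F' | ε.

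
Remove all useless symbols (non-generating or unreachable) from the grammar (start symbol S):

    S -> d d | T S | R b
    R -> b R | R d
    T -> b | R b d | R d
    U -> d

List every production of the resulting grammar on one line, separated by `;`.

Generating nonterminals: {S, T, U}.
Reachable from S after that: {S, T}.
Removed useless symbols: {R, U} and every production mentioning them.

S -> d d | T S; T -> b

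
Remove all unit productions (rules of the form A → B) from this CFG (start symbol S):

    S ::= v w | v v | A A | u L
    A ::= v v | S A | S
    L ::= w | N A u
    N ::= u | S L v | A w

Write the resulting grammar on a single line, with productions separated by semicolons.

Unit pairs: A ⇒* {S}.
Replace each nonterminal's rules with the union of the non-unit rules of every nonterminal it unit-derives.

S ::= v w | v v | A A | u L; A ::= v w | v v | A A | u L | S A; L ::= w | N A u; N ::= u | S L v | A w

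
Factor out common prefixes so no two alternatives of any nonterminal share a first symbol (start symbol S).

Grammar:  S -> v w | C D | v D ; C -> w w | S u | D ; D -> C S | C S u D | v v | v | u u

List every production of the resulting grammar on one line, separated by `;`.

S has alternatives sharing prefix 'v': factor to S → v S' with S' → w | D.
D has alternatives sharing prefix 'C S': factor to D → C S D' with D' → ε | u D.
D has alternatives sharing prefix 'v': factor to D → v D'' with D'' → v | ε.

S -> C D | v S'; C -> w w | S u | D; D -> u u | C S D' | v D''; S' -> w | D; D' -> ε | u D; D'' -> v | ε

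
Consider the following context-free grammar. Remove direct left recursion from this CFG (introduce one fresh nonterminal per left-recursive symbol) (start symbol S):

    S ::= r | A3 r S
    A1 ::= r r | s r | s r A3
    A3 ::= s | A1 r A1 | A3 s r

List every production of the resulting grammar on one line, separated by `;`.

S ::= r | A3 r S; A1 ::= r r | s r | s r A3; A3 ::= s A3' | A1 r A1 A3'; A3' ::= s r A3' | epsilon

Left recursion appears on A3.
For A3: α = {s r}, β = {s, A1 r A1}. Rewrite as A3 → β A3' and A3' → α A3' | ε.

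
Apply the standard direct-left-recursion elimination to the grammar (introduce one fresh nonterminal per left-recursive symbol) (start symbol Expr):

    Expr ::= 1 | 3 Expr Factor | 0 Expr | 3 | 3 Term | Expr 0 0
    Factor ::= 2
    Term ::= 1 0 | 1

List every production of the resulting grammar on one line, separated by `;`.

Directly left-recursive nonterminal: Expr.
For Expr: α = {0 0}, β = {1, 3 Expr Factor, 0 Expr, 3, 3 Term}. Rewrite as Expr → β Expr1 and Expr1 → α Expr1 | ε.

Expr ::= 1 Expr1 | 3 Expr Factor Expr1 | 0 Expr Expr1 | 3 Expr1 | 3 Term Expr1; Factor ::= 2; Term ::= 1 0 | 1; Expr1 ::= 0 0 Expr1 | ε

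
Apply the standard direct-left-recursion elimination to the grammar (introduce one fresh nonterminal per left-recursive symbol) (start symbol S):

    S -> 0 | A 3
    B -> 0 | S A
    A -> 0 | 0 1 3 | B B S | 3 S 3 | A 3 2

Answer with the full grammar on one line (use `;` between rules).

S -> 0 | A 3; B -> 0 | S A; A -> 0 A' | 0 1 3 A' | B B S A' | 3 S 3 A'; A' -> 3 2 A' | epsilon

Left recursion appears on A.
For A: α = {3 2}, β = {0, 0 1 3, B B S, 3 S 3}. Rewrite as A → β A' and A' → α A' | ε.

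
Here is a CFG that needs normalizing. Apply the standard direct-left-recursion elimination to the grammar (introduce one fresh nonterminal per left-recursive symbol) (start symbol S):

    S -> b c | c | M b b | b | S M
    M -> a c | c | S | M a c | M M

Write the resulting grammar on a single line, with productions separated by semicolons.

S -> b c S' | c S' | M b b S' | b S'; M -> a c M' | c M' | S M'; S' -> M S' | ε; M' -> a c M' | M M' | ε

Left recursion appears on S, M.
For S: α = {M}, β = {b c, c, M b b, b}. Rewrite as S → β S' and S' → α S' | ε.
For M: α = {a c, M}, β = {a c, c, S}. Rewrite as M → β M' and M' → α M' | ε.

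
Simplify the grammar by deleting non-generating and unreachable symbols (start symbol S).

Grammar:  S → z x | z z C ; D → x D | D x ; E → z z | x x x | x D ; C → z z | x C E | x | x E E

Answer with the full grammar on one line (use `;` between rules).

S → z x | z z C; E → z z | x x x; C → z z | x C E | x | x E E

Generating nonterminals: {C, E, S}.
Reachable from S after that: {C, E, S}.
Removed useless symbols: {D} and every production mentioning them.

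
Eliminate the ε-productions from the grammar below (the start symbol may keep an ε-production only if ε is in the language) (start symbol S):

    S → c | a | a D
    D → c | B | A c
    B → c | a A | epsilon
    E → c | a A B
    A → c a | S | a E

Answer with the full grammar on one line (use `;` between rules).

The nullable symbols are {B, D}.
ε ∉ L(G), so no ε-production is kept.
Expand every rule over subsets of its nullable positions: E → a A B gives a A B | a A.

S → c | a | a D; D → c | B | A c; B → c | a A; E → c | a A B | a A; A → c a | S | a E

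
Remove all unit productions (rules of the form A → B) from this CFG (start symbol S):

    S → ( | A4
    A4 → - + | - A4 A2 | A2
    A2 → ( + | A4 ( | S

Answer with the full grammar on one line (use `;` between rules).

S → - + | - A4 A2 | ( + | A4 ( | (; A4 → - + | - A4 A2 | ( + | A4 ( | (; A2 → - + | - A4 A2 | ( + | A4 ( | (

Unit pairs: A2 ⇒* {A4, S}; A4 ⇒* {A2, S}; S ⇒* {A2, A4}.
For each unit pair (A, B), copy every non-unit production of B to A, then drop all unit productions.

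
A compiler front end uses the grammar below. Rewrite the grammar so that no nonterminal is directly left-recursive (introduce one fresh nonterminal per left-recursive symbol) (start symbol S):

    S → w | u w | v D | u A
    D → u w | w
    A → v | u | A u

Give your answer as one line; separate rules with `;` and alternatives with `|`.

S → w | u w | v D | u A; D → u w | w; A → v A' | u A'; A' → u A' | ε

A is directly left-recursive.
For A: α = {u}, β = {v, u}. Rewrite as A → β A' and A' → α A' | ε.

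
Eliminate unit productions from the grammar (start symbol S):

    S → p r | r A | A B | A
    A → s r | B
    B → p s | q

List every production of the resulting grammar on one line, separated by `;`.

Unit pairs: A ⇒* {B}; S ⇒* {A, B}.
Replace each nonterminal's rules with the union of the non-unit rules of every nonterminal it unit-derives.

S → p s | q | p r | r A | A B | s r; A → p s | q | s r; B → p s | q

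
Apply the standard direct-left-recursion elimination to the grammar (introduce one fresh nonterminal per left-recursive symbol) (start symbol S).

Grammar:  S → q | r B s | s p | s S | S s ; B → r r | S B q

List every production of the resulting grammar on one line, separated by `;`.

S is directly left-recursive.
For S: α = {s}, β = {q, r B s, s p, s S}. Rewrite as S → β S' and S' → α S' | ε.

S → q S' | r B s S' | s p S' | s S S'; B → r r | S B q; S' → s S' | ε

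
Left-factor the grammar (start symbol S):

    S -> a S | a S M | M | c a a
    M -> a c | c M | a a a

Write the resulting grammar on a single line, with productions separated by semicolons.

S has alternatives sharing prefix 'a S': factor to S → a S S' with S' → ε | M.
M has alternatives sharing prefix 'a': factor to M → a M' with M' → c | a a.

S -> M | c a a | a S S'; M -> c M | a M'; S' -> ε | M; M' -> c | a a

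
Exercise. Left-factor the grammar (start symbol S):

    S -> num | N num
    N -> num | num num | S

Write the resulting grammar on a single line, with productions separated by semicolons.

S -> num | N num; N -> S | num N'; N' -> ε | num

N has alternatives sharing prefix 'num': factor to N → num N' with N' → ε | num.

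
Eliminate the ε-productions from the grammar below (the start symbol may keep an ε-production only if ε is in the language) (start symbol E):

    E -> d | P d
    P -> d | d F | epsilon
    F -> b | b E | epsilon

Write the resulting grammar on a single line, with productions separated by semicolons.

Nullable nonterminals: {F, P}.
ε ∉ L(G), so no ε-production is kept.

E -> d | P d; P -> d | d F; F -> b | b E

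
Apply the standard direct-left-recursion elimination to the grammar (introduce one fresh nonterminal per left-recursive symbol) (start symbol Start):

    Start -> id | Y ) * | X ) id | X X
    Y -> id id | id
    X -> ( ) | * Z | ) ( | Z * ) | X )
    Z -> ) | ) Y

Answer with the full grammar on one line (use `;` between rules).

Start -> id | Y ) * | X ) id | X X; Y -> id id | id; X -> ( ) X1 | * Z X1 | ) ( X1 | Z * ) X1; Z -> ) | ) Y; X1 -> ) X1 | ε

X is directly left-recursive.
For X: α = {)}, β = {( ), * Z, ) (, Z * )}. Rewrite as X → β X1 and X1 → α X1 | ε.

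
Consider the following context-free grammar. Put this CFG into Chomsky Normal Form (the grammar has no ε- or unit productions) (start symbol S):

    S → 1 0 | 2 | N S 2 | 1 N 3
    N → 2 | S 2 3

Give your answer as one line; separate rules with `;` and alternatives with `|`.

S → X1 X2 | 2 | N Y1 | X1 Y2; N → 2 | S Y3; X1 → 1; X2 → 0; X3 → 2; X4 → 3; Y1 → S X3; Y2 → N X4; Y3 → X3 X4

Introduce a nonterminal for each terminal appearing in a rule of length ≥ 2: X1 → 1, X2 → 0, X3 → 2, X4 → 3.
Binarize each right-hand side of length ≥ 3 by chaining fresh nonterminals (Y1, Y2, …): affected rules were S → N S X3; S → X1 N X4; N → S X3 X4.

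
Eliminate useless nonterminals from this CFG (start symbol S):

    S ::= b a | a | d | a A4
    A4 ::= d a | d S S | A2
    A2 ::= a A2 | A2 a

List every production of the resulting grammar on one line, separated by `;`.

Generating nonterminals: {A4, S}.
Reachable from S after that: {A4, S}.
Removed useless symbols: {A2} and every production mentioning them.

S ::= b a | a | d | a A4; A4 ::= d a | d S S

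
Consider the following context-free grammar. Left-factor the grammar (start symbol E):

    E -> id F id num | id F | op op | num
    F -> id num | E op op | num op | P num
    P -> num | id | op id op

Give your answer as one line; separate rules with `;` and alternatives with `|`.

E -> op op | num | id F E'; F -> id num | E op op | num op | P num; P -> num | id | op id op; E' -> id num | ε

E has alternatives sharing prefix 'id F': factor to E → id F E' with E' → id num | ε.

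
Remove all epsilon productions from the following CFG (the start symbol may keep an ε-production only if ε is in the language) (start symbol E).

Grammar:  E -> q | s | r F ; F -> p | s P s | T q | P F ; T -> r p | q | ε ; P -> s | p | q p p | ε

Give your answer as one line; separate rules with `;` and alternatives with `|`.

E -> q | s | r F; F -> p | s P s | s s | T q | q | P F; T -> r p | q; P -> s | p | q p p

The nullable symbols are {P, T}.
ε ∉ L(G), so no ε-production is kept.
Add the nullable-subset variants: F → s P s gives s P s | s s. F → T q gives T q | q.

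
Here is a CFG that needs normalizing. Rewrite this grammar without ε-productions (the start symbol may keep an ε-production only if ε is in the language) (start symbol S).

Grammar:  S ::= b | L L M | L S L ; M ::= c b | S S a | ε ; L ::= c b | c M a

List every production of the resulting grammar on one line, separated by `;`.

S ::= b | L L M | L L | L S L; M ::= c b | S S a; L ::= c b | c M a | c a

Nullable set = {M}.
ε ∉ L(G), so no ε-production is kept.
For each production, add variants omitting each subset of nullable occurrences: S → L L M gives L L M | L L. L → c M a gives c M a | c a.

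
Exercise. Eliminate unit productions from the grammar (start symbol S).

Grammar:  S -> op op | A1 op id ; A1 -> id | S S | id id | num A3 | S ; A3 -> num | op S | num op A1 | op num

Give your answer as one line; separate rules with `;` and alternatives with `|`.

S -> op op | A1 op id; A1 -> id | S S | id id | num A3 | op op | A1 op id; A3 -> num | op S | num op A1 | op num

Unit pairs: A1 ⇒* {S}.
For each unit pair (A, B), copy every non-unit production of B to A, then drop all unit productions.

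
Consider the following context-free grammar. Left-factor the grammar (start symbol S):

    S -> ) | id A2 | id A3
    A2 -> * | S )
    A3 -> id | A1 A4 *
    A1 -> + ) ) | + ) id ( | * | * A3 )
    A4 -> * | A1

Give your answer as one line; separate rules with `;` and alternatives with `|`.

S -> ) | id S'; A2 -> * | S ); A3 -> id | A1 A4 *; A1 -> + ) A1' | * A1''; A4 -> * | A1; S' -> A2 | A3; A1' -> ) | id (; A1'' -> ε | A3 )

S has alternatives sharing prefix 'id': factor to S → id S' with S' → A2 | A3.
A1 has alternatives sharing prefix '+ )': factor to A1 → + ) A1' with A1' → ) | id (.
A1 has alternatives sharing prefix '*': factor to A1 → * A1'' with A1'' → ε | A3 ).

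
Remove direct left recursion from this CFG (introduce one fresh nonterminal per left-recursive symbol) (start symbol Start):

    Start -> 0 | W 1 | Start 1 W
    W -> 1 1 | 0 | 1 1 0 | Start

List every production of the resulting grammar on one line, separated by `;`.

Start is directly left-recursive.
For Start: α = {1 W}, β = {0, W 1}. Rewrite as Start → β Start1 and Start1 → α Start1 | ε.

Start -> 0 Start1 | W 1 Start1; W -> 1 1 | 0 | 1 1 0 | Start; Start1 -> 1 W Start1 | ε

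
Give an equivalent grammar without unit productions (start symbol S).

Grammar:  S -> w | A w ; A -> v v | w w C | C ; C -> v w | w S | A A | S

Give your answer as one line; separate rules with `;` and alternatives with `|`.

Unit pairs: A ⇒* {C, S}; C ⇒* {S}.
For each unit pair (A, B), copy every non-unit production of B to A, then drop all unit productions.

S -> w | A w; A -> v w | w S | A A | w | A w | v v | w w C; C -> v w | w S | A A | w | A w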